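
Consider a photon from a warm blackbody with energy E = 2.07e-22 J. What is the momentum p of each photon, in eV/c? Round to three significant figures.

1.29e-3 eV/c

For a photon p = E/c, so p = 6.905e-31 kg·m/s.
Converting to eV/c: p = 0.001292 eV/c ≈ 1.29e-3 eV/c.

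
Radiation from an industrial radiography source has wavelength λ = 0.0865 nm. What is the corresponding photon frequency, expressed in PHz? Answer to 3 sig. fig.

(c = 2.99792458e8 m/s.)
Convert to SI: λ = 0.0865 nm = 8.65e-11 m.
Apply f = c/λ: f = 3.466e18 Hz.
Converting to PHz: f = 3466 PHz ≈ 3470 PHz.

3470 PHz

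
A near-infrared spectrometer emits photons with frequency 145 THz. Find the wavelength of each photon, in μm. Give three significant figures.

2.07 μm

Take c = 2.99792458 × 10^8 m/s.
Convert to SI: f = 145 THz = 1.45 × 10^14 Hz.
Since λ = c/f for a photon, λ = 2.068 × 10^-6 m.
Converting to μm: λ = 2.068 μm ≈ 2.07 μm.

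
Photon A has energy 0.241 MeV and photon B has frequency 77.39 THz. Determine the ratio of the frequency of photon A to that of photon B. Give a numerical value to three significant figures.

7.53 × 10^5

f_A = 5.827 × 10^19 Hz (from energy = 0.241 MeV, via f = E/h).
f_B = 7.739 × 10^13 Hz (from frequency = 77.39 THz, via f given directly).
Ratio = 5.827 × 10^19 / 7.739 × 10^13 = 7.53 × 10^5.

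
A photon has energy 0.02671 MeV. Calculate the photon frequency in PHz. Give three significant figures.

6460 PHz

Use h = 6.62607015 × 10^-34 J·s, 1 eV = 1.602176634 × 10^-19 J.
Convert to SI: E = 0.02671 MeV = 4.2794 × 10^-15 J.
For a photon f = E/h, so f = 6.458 × 10^18 Hz.
Converting to PHz: f = 6458 PHz ≈ 6460 PHz.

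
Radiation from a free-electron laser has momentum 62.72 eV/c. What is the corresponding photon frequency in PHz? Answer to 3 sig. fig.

(h = 6.62607015·10^-34 J·s, c = 2.99792458·10^8 m/s, 1 eV = 1.602176634·10^-19 J.)
Convert to SI: p = 62.72 eV/c = 3.3519·10^-26 kg·m/s.
The photon relation is f = pc/h, giving f = 1.517·10^16 Hz.
Converting to PHz: f = 15.17 PHz ≈ 15.2 PHz.

15.2 PHz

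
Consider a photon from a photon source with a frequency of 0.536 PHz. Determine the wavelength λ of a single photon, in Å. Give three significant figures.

5590 Å

First convert: f = 0.536 PHz = 5.36e14 Hz.
Apply λ = c/f: λ = 5.593e-7 m.
Converting to Å: λ = 5593 Å ≈ 5590 Å.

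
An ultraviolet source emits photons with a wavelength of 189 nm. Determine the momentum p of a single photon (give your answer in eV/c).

In SI units: λ = 189 nm = 1.89e-7 m.
For a photon p = h/λ, so p = 3.506e-27 kg·m/s.
Converting to eV/c: p = 6.560 eV/c ≈ 6.56 eV/c.

6.56 eV/c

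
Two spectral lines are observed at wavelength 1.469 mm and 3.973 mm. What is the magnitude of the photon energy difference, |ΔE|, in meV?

Using E = hc/λ: E₁ = 1.3522e-22 J, E₂ = 4.9999e-23 J.
|ΔE| = |1.3522e-22 − 4.9999e-23| = 8.52e-23 J = 0.532 meV.

0.532 meV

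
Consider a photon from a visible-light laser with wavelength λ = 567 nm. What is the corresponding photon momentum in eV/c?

2.19 eV/c

First convert: λ = 567 nm = 5.67e-7 m.
Since p = h/λ for a photon, p = 1.169e-27 kg·m/s.
Converting to eV/c: p = 2.187 eV/c ≈ 2.19 eV/c.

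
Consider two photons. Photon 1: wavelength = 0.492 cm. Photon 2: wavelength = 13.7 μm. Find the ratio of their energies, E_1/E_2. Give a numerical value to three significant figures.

E_1 = 4.037 × 10^-23 J (from wavelength = 0.492 cm, via E = hc/λ).
E_2 = 1.450 × 10^-20 J (from wavelength = 13.7 μm, via E = hc/λ).
Ratio = 4.037 × 10^-23 / 1.450 × 10^-20 = 2.78 × 10^-3.

2.78 × 10^-3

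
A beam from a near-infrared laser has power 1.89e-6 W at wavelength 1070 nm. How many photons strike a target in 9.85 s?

1.00e14 photons

Total energy: E_total = P·t = 1.89e-6 × 9.85 = 1.862e-5 J.
Per-photon energy: E = 1.856e-19 J.
N = E_total / E_photon = 1.00e14.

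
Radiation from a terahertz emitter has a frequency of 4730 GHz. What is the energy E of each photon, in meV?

First convert: f = 4730 GHz = 4.73 × 10^12 Hz.
The photon relation is E = hf, giving E = 3.134 × 10^-21 J.
Converting to meV: E = 19.56 meV ≈ 19.6 meV.

19.6 meV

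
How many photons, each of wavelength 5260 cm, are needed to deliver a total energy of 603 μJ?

1.60·10^23 photons

Per-photon energy: E = 3.777·10^-27 J (from wavelength = 5260 cm).
N = E_total / E_photon = 6.03·10^-4 J / 3.777·10^-27 J = 1.60·10^23.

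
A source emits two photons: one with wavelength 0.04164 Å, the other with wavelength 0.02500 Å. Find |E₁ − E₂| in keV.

198 keV

Using E = hc/λ: E₁ = 4.7705e-14 J, E₂ = 7.9458e-14 J.
|ΔE| = |4.7705e-14 − 7.9458e-14| = 3.18e-14 J = 198 keV.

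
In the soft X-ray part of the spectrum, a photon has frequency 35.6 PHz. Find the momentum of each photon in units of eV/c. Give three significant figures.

147 eV/c

Convert to SI: f = 35.6 PHz = 3.56e16 Hz.
Since p = hf/c for a photon, p = 7.868e-26 kg·m/s.
Converting to eV/c: p = 147.2 eV/c ≈ 147 eV/c.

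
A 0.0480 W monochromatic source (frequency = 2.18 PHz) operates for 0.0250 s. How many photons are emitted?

8.31·10^14 photons

Total energy: E_total = P·t = 0.0480 × 0.0250 = 0.001200 J.
Per-photon energy: E = 1.444·10^-18 J.
N = E_total / E_photon = 8.31·10^14.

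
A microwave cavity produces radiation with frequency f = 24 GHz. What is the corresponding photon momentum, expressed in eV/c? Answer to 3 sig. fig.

9.93e-5 eV/c

Convert to SI: f = 24 GHz = 2.4e10 Hz.
Apply p = hf/c: p = 5.305e-32 kg·m/s.
Converting to eV/c: p = 9.926e-5 eV/c ≈ 9.93e-5 eV/c.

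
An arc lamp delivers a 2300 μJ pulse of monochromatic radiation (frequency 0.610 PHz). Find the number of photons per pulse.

Per-photon energy: E = 4.042e-19 J (from frequency = 0.610 PHz).
N = E_total / E_photon = 0.00230 J / 4.042e-19 J = 5.69e15.

5.69e15 photons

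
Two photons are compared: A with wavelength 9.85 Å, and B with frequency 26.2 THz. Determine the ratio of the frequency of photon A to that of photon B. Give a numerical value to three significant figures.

1.16 × 10^4

f_A = 3.044 × 10^17 Hz (from wavelength = 9.85 Å, via f = c/λ).
f_B = 2.620 × 10^13 Hz (from frequency = 26.2 THz, via f given directly).
Ratio = 3.044 × 10^17 / 2.620 × 10^13 = 1.16 × 10^4.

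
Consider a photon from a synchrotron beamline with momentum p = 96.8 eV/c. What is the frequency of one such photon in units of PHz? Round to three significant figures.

Use h = 6.62607015e-34 J·s, c = 2.99792458e8 m/s, 1 eV = 1.602176634e-19 J.
First convert: p = 96.8 eV/c = 5.1733e-26 kg·m/s.
Apply f = pc/h: f = 2.341e16 Hz.
Converting to PHz: f = 23.41 PHz ≈ 23.4 PHz.

23.4 PHz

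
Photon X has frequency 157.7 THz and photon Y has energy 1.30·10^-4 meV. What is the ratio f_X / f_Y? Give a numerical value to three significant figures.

5.02·10^6

f_X = 1.577·10^14 Hz (from frequency = 157.7 THz, via f given directly).
f_Y = 3.143·10^7 Hz (from energy = 1.30·10^-4 meV, via f = E/h).
Ratio = 1.577·10^14 / 3.143·10^7 = 5.02·10^6.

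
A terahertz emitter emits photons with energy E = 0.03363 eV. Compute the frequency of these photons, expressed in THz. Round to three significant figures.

8.13 THz

Take h = 6.62607015 × 10^-34 J·s, 1 eV = 1.602176634 × 10^-19 J.
In SI units: E = 0.03363 eV = 5.3881 × 10^-21 J.
For a photon f = E/h, so f = 8.132 × 10^12 Hz.
Converting to THz: f = 8.132 THz ≈ 8.13 THz.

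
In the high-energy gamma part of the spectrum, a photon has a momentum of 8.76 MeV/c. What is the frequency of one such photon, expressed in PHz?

(h = 6.62607015 × 10^-34 J·s, c = 2.99792458 × 10^8 m/s, 1 eV = 1.602176634 × 10^-19 J.)
First convert: p = 8.76 MeV/c = 4.6816 × 10^-21 kg·m/s.
Since f = pc/h for a photon, f = 2.118 × 10^21 Hz.
Converting to PHz: f = 2.118 × 10^6 PHz ≈ 2.12 × 10^6 PHz.

2.12 × 10^6 PHz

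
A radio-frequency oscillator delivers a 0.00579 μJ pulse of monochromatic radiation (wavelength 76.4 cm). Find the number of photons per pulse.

Per-photon energy: E = 2.600 × 10^-25 J (from wavelength = 76.4 cm).
N = E_total / E_photon = 5.79 × 10^-9 J / 2.600 × 10^-25 J = 2.23 × 10^16.

2.23 × 10^16 photons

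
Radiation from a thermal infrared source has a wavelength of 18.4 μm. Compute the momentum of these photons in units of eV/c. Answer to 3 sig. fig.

Use h = 6.62607015e-34 J·s, c = 2.99792458e8 m/s, 1 eV = 1.602176634e-19 J.
First convert: λ = 18.4 μm = 1.84e-5 m.
The photon relation is p = h/λ, giving p = 3.601e-29 kg·m/s.
Converting to eV/c: p = 0.06738 eV/c ≈ 0.0674 eV/c.

0.0674 eV/c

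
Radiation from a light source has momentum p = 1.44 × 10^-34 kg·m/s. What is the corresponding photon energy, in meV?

2.69 × 10^-4 meV

Apply E = pc: E = 4.317 × 10^-26 J.
Converting to meV: E = 2.694 × 10^-4 meV ≈ 2.69 × 10^-4 meV.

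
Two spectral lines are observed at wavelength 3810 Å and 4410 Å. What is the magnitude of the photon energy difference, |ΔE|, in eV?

0.443 eV

Using E = hc/λ: E₁ = 5.214e-19 J, E₂ = 4.504e-19 J.
|ΔE| = |5.214e-19 − 4.504e-19| = 7.09e-20 J = 0.443 eV.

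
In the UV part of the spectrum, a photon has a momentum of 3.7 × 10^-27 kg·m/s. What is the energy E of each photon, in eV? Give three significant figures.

Take c = 2.99792458 × 10^8 m/s, 1 eV = 1.602176634 × 10^-19 J.
The photon relation is E = pc, giving E = 1.109 × 10^-18 J.
Converting to eV: E = 6.923 eV ≈ 6.92 eV.

6.92 eV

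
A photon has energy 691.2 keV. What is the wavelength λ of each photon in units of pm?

1.79 pm

Use h = 6.62607015e-34 J·s, c = 2.99792458e8 m/s, 1 eV = 1.602176634e-19 J.
First convert: E = 691.2 keV = 1.1074e-13 J.
For a photon λ = hc/E, so λ = 1.794e-12 m.
Converting to pm: λ = 1.794 pm ≈ 1.79 pm.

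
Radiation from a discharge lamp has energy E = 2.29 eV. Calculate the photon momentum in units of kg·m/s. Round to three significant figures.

Use c = 2.99792458 × 10^8 m/s, 1 eV = 1.602176634 × 10^-19 J.
First convert: E = 2.29 eV = 3.6690 × 10^-19 J.
Since p = E/c for a photon, p = 1.224 × 10^-27 kg·m/s.
So p ≈ 1.22 × 10^-27 kg·m/s.

1.22 × 10^-27 kg·m/s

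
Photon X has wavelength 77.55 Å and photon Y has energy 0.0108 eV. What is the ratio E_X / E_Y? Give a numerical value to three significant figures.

1.48e4

E_X = 2.562e-17 J (from wavelength = 77.55 Å, via E = hc/λ).
E_Y = 1.730e-21 J (from energy = 0.0108 eV, via E given directly).
Ratio = 2.562e-17 / 1.730e-21 = 1.48e4.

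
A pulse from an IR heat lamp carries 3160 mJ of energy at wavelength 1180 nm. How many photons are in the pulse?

1.88e19 photons

Per-photon energy: E = 1.683e-19 J (from wavelength = 1180 nm).
N = E_total / E_photon = 3.16 J / 1.683e-19 J = 1.88e19.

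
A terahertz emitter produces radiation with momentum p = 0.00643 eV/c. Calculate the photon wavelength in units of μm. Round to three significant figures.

193 μm

First convert: p = 0.00643 eV/c = 3.4364e-30 kg·m/s.
The photon relation is λ = h/p, giving λ = 1.928e-4 m.
Converting to μm: λ = 192.8 μm ≈ 193 μm.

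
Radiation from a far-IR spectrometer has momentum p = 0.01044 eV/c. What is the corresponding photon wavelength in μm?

Use h = 6.62607015 × 10^-34 J·s, c = 2.99792458 × 10^8 m/s, 1 eV = 1.602176634 × 10^-19 J.
First convert: p = 0.01044 eV/c = 5.5794 × 10^-30 kg·m/s.
For a photon λ = h/p, so λ = 1.188 × 10^-4 m.
Converting to μm: λ = 118.8 μm ≈ 119 μm.

119 μm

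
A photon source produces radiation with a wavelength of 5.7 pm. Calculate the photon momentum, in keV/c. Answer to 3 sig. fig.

218 keV/c

Use h = 6.62607015e-34 J·s, c = 2.99792458e8 m/s, 1 eV = 1.602176634e-19 J.
Convert to SI: λ = 5.7 pm = 5.7e-12 m.
Since p = h/λ for a photon, p = 1.162e-22 kg·m/s.
Converting to keV/c: p = 217.5 keV/c ≈ 218 keV/c.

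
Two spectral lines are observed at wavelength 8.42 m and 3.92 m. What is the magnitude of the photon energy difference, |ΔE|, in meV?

Using E = hc/λ: E₁ = 2.359 × 10^-26 J, E₂ = 5.067 × 10^-26 J.
|ΔE| = |2.359 × 10^-26 − 5.067 × 10^-26| = 2.71 × 10^-26 J = 1.69 × 10^-4 meV.

1.69 × 10^-4 meV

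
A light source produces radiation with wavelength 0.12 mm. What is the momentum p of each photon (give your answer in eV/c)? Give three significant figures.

0.0103 eV/c

Use h = 6.62607015e-34 J·s, c = 2.99792458e8 m/s, 1 eV = 1.602176634e-19 J.
In SI units: λ = 0.12 mm = 1.2e-4 m.
Since p = h/λ for a photon, p = 5.522e-30 kg·m/s.
Converting to eV/c: p = 0.01033 eV/c ≈ 0.0103 eV/c.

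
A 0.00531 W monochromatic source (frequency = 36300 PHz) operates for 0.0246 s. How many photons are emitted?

Total energy: E_total = P·t = 0.00531 × 0.0246 = 1.306 × 10^-4 J.
Per-photon energy: E = 2.405 × 10^-14 J.
N = E_total / E_photon = 5.43 × 10^9.

5.43 × 10^9 photons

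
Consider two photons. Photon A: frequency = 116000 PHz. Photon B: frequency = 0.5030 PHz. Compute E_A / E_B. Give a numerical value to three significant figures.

E_A = 7.686e-14 J (from frequency = 116000 PHz, via E = hf).
E_B = 3.333e-19 J (from frequency = 0.5030 PHz, via E = hf).
Ratio = 7.686e-14 / 3.333e-19 = 2.31e5.

2.31e5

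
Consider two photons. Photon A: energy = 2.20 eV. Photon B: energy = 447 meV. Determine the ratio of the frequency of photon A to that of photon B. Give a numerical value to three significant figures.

4.92

f_A = 5.320·10^14 Hz (from energy = 2.20 eV, via f = E/h).
f_B = 1.081·10^14 Hz (from energy = 447 meV, via f = E/h).
Ratio = 5.320·10^14 / 1.081·10^14 = 4.92.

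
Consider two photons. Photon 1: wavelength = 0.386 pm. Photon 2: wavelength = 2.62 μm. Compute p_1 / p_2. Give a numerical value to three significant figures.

p_1 = 1.717 × 10^-21 kg·m/s (from wavelength = 0.386 pm, via p = h/λ).
p_2 = 2.529 × 10^-28 kg·m/s (from wavelength = 2.62 μm, via p = h/λ).
Ratio = 1.717 × 10^-21 / 2.529 × 10^-28 = 6.79 × 10^6.

6.79 × 10^6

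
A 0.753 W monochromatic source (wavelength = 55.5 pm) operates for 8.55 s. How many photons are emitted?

Total energy: E_total = P·t = 0.753 × 8.55 = 6.438 J.
Per-photon energy: E = 3.579 × 10^-15 J.
N = E_total / E_photon = 1.80 × 10^15.

1.80 × 10^15 photons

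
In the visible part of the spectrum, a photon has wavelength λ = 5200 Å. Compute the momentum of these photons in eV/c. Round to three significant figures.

2.38 eV/c

Take h = 6.62607015e-34 J·s, c = 2.99792458e8 m/s, 1 eV = 1.602176634e-19 J.
Convert to SI: λ = 5200 Å = 5.2e-7 m.
For a photon p = h/λ, so p = 1.274e-27 kg·m/s.
Converting to eV/c: p = 2.384 eV/c ≈ 2.38 eV/c.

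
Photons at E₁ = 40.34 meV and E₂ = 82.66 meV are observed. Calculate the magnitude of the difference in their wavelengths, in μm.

15.7 μm

Using λ = hc/E: λ₁ = 3.0735·10^-5 m, λ₂ = 1.4999·10^-5 m.
|Δλ| = |3.0735·10^-5 − 1.4999·10^-5| = 1.57·10^-5 m = 15.7 μm.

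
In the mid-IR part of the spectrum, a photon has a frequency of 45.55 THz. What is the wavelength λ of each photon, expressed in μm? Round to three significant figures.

6.58 μm

Take c = 2.99792458·10^8 m/s.
In SI units: f = 45.55 THz = 4.555·10^13 Hz.
For a photon λ = c/f, so λ = 6.582·10^-6 m.
Converting to μm: λ = 6.582 μm ≈ 6.58 μm.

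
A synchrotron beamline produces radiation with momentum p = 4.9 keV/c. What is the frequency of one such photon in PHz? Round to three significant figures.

Use h = 6.62607015 × 10^-34 J·s, c = 2.99792458 × 10^8 m/s, 1 eV = 1.602176634 × 10^-19 J.
In SI units: p = 4.9 keV/c = 2.6187 × 10^-24 kg·m/s.
Since f = pc/h for a photon, f = 1.185 × 10^18 Hz.
Converting to PHz: f = 1185 PHz ≈ 1180 PHz.

1180 PHz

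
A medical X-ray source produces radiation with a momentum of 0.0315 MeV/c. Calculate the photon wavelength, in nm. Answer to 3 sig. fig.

First convert: p = 0.0315 MeV/c = 1.6835e-23 kg·m/s.
The photon relation is λ = h/p, giving λ = 3.936e-11 m.
Converting to nm: λ = 0.03936 nm ≈ 0.0394 nm.

0.0394 nm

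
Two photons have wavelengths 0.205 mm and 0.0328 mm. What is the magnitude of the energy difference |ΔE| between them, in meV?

Using E = hc/λ: E₁ = 9.690 × 10^-22 J, E₂ = 6.056 × 10^-21 J.
|ΔE| = |9.690 × 10^-22 − 6.056 × 10^-21| = 5.09 × 10^-21 J = 31.8 meV.

31.8 meV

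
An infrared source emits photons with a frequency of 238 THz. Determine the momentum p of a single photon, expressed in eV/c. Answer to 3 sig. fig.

0.984 eV/c

Take h = 6.62607015e-34 J·s, c = 2.99792458e8 m/s, 1 eV = 1.602176634e-19 J.
In SI units: f = 238 THz = 2.38e14 Hz.
The photon relation is p = hf/c, giving p = 5.260e-28 kg·m/s.
Converting to eV/c: p = 0.9843 eV/c ≈ 0.984 eV/c.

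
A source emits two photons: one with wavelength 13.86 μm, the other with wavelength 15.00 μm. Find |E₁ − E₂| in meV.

6.80 meV

Using E = hc/λ: E₁ = 1.4332e-20 J, E₂ = 1.3243e-20 J.
|ΔE| = |1.4332e-20 − 1.3243e-20| = 1.09e-21 J = 6.80 meV.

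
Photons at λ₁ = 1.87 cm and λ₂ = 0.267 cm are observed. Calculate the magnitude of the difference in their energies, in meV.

0.398 meV

Using E = hc/λ: E₁ = 1.062e-23 J, E₂ = 7.440e-23 J.
|ΔE| = |1.062e-23 − 7.440e-23| = 6.38e-23 J = 0.398 meV.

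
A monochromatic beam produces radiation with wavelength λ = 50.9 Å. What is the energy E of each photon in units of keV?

First convert: λ = 50.9 Å = 5.09e-9 m.
The photon relation is E = hc/λ, giving E = 3.903e-17 J.
Converting to keV: E = 0.2436 keV ≈ 0.244 keV.

0.244 keV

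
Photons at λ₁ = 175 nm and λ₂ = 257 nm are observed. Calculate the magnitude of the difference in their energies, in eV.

Using E = hc/λ: E₁ = 1.135·10^-18 J, E₂ = 7.729·10^-19 J.
|ΔE| = |1.135·10^-18 − 7.729·10^-19| = 3.62·10^-19 J = 2.26 eV.

2.26 eV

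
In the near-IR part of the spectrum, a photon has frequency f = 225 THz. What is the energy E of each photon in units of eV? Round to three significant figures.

0.931 eV

(h = 6.62607015e-34 J·s, 1 eV = 1.602176634e-19 J.)
In SI units: f = 225 THz = 2.25e14 Hz.
The photon relation is E = hf, giving E = 1.491e-19 J.
Converting to eV: E = 0.9305 eV ≈ 0.931 eV.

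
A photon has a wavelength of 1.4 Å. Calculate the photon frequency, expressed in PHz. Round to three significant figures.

First convert: λ = 1.4 Å = 1.4e-10 m.
The photon relation is f = c/λ, giving f = 2.141e18 Hz.
Converting to PHz: f = 2141 PHz ≈ 2140 PHz.

2140 PHz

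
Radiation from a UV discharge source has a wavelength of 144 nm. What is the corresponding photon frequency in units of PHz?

2.08 PHz

Take c = 2.99792458e8 m/s.
First convert: λ = 144 nm = 1.44e-7 m.
The photon relation is f = c/λ, giving f = 2.082e15 Hz.
Converting to PHz: f = 2.082 PHz ≈ 2.08 PHz.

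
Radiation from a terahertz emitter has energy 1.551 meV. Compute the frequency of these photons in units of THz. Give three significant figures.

Use h = 6.62607015e-34 J·s, 1 eV = 1.602176634e-19 J.
First convert: E = 1.551 meV = 2.4850e-22 J.
Apply f = E/h: f = 3.750e11 Hz.
Converting to THz: f = 0.3750 THz ≈ 0.375 THz.

0.375 THz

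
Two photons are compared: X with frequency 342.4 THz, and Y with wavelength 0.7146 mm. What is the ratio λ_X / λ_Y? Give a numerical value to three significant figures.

1.23·10^-3

λ_X = 8.756·10^-7 m (from frequency = 342.4 THz, via λ = c/f).
λ_Y = 7.146·10^-4 m (from wavelength = 0.7146 mm, via λ given directly).
Ratio = 8.756·10^-7 / 7.146·10^-4 = 1.23·10^-3.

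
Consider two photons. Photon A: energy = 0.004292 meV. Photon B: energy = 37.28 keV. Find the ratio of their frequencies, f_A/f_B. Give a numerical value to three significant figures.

1.15 × 10^-10

f_A = 1.038 × 10^9 Hz (from energy = 0.004292 meV, via f = E/h).
f_B = 9.014 × 10^18 Hz (from energy = 37.28 keV, via f = E/h).
Ratio = 1.038 × 10^9 / 9.014 × 10^18 = 1.15 × 10^-10.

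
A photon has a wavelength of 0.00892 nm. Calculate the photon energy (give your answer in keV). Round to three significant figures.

139 keV

Use h = 6.62607015 × 10^-34 J·s, c = 2.99792458 × 10^8 m/s, 1 eV = 1.602176634 × 10^-19 J.
In SI units: λ = 0.00892 nm = 8.92 × 10^-12 m.
The photon relation is E = hc/λ, giving E = 2.227 × 10^-14 J.
Converting to keV: E = 139.0 keV ≈ 139 keV.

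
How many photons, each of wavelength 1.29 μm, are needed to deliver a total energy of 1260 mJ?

Per-photon energy: E = 1.540e-19 J (from wavelength = 1.29 μm).
N = E_total / E_photon = 1.26 J / 1.540e-19 J = 8.18e18.

8.18e18 photons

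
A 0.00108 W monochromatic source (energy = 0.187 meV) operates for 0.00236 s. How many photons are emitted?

8.51 × 10^16 photons

Total energy: E_total = P·t = 0.00108 × 0.00236 = 2.549 × 10^-6 J.
Per-photon energy: E = 2.996 × 10^-23 J.
N = E_total / E_photon = 8.51 × 10^16.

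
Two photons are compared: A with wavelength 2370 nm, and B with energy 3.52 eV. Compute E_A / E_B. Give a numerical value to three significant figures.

0.149

E_A = 8.382e-20 J (from wavelength = 2370 nm, via E = hc/λ).
E_B = 5.640e-19 J (from energy = 3.52 eV, via E given directly).
Ratio = 8.382e-20 / 5.640e-19 = 0.149.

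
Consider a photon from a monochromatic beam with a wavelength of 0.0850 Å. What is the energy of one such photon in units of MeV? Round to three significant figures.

First convert: λ = 0.0850 Å = 8.50·10^-12 m.
Apply E = hc/λ: E = 2.337·10^-14 J.
Converting to MeV: E = 0.1459 MeV ≈ 0.146 MeV.

0.146 MeV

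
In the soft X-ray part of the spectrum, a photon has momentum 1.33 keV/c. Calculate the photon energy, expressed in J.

(c = 2.99792458·10^8 m/s, 1 eV = 1.602176634·10^-19 J.)
First convert: p = 1.33 keV/c = 7.1079·10^-25 kg·m/s.
Apply E = pc: E = 2.131·10^-16 J.
So E ≈ 2.13·10^-16 J.

2.13·10^-16 J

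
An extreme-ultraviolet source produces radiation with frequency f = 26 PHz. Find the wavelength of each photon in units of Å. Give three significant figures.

115 Å

In SI units: f = 26 PHz = 2.6 × 10^16 Hz.
The photon relation is λ = c/f, giving λ = 1.153 × 10^-8 m.
Converting to Å: λ = 115.3 Å ≈ 115 Å.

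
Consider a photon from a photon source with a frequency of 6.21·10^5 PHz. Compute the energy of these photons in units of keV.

First convert: f = 6.21·10^5 PHz = 6.21·10^20 Hz.
Since E = hf for a photon, E = 4.115·10^-13 J.
Converting to keV: E = 2568 keV ≈ 2570 keV.

2570 keV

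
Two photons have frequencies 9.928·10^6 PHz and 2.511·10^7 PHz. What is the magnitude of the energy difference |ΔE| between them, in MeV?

Using E = hf: E₁ = 6.5784·10^-12 J, E₂ = 1.6638·10^-11 J.
|ΔE| = |6.5784·10^-12 − 1.6638·10^-11| = 1.01·10^-11 J = 62.8 MeV.

62.8 MeV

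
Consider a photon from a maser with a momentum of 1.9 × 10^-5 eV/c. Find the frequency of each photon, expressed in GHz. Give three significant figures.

4.59 GHz

Take h = 6.62607015 × 10^-34 J·s, c = 2.99792458 × 10^8 m/s, 1 eV = 1.602176634 × 10^-19 J.
Convert to SI: p = 1.9 × 10^-5 eV/c = 1.0154 × 10^-32 kg·m/s.
Apply f = pc/h: f = 4.594 × 10^9 Hz.
Converting to GHz: f = 4.594 GHz ≈ 4.59 GHz.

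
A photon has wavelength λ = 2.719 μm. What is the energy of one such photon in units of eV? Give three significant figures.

(h = 6.62607015 × 10^-34 J·s, c = 2.99792458 × 10^8 m/s, 1 eV = 1.602176634 × 10^-19 J.)
First convert: λ = 2.719 μm = 2.719 × 10^-6 m.
For a photon E = hc/λ, so E = 7.306 × 10^-20 J.
Converting to eV: E = 0.4560 eV ≈ 0.456 eV.

0.456 eV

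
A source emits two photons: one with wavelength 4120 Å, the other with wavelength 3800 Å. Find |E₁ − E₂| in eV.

0.253 eV

Using E = hc/λ: E₁ = 4.821e-19 J, E₂ = 5.227e-19 J.
|ΔE| = |4.821e-19 − 5.227e-19| = 4.06e-20 J = 0.253 eV.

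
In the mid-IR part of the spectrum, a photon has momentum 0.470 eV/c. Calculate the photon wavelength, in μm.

2.64 μm

First convert: p = 0.470 eV/c = 2.5118 × 10^-28 kg·m/s.
Apply λ = h/p: λ = 2.638 × 10^-6 m.
Converting to μm: λ = 2.638 μm ≈ 2.64 μm.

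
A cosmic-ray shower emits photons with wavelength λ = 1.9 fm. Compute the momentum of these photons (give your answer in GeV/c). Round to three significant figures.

0.653 GeV/c

Convert to SI: λ = 1.9 fm = 1.9e-15 m.
Since p = h/λ for a photon, p = 3.487e-19 kg·m/s.
Converting to GeV/c: p = 0.6525 GeV/c ≈ 0.653 GeV/c.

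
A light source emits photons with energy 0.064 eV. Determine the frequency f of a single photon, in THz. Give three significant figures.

Take h = 6.62607015 × 10^-34 J·s, 1 eV = 1.602176634 × 10^-19 J.
In SI units: E = 0.064 eV = 1.0254 × 10^-20 J.
Apply f = E/h: f = 1.548 × 10^13 Hz.
Converting to THz: f = 15.48 THz ≈ 15.5 THz.

15.5 THz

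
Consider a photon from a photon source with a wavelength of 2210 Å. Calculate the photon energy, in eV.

5.61 eV

Convert to SI: λ = 2210 Å = 2.21e-7 m.
Since E = hc/λ for a photon, E = 8.988e-19 J.
Converting to eV: E = 5.610 eV ≈ 5.61 eV.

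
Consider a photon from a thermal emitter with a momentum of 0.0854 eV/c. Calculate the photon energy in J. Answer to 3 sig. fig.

First convert: p = 0.0854 eV/c = 4.5640e-29 kg·m/s.
Apply E = pc: E = 1.368e-20 J.
So E ≈ 1.37e-20 J.

1.37e-20 J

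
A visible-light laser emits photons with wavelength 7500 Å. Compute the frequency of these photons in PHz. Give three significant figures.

First convert: λ = 7500 Å = 7.5e-7 m.
For a photon f = c/λ, so f = 3.997e14 Hz.
Converting to PHz: f = 0.3997 PHz ≈ 0.400 PHz.

0.400 PHz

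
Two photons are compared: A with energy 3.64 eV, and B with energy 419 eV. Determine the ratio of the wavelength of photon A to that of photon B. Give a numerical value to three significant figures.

λ_A = 3.406e-7 m (from energy = 3.64 eV, via λ = hc/E).
λ_B = 2.959e-9 m (from energy = 419 eV, via λ = hc/E).
Ratio = 3.406e-7 / 2.959e-9 = 115.

115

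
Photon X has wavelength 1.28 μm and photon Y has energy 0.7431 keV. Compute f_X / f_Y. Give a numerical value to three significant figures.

f_X = 2.342e14 Hz (from wavelength = 1.28 μm, via f = c/λ).
f_Y = 1.797e17 Hz (from energy = 0.7431 keV, via f = E/h).
Ratio = 2.342e14 / 1.797e17 = 1.30e-3.

1.30e-3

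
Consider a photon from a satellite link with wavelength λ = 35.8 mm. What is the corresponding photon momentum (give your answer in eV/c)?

3.46·10^-5 eV/c

(h = 6.62607015·10^-34 J·s, c = 2.99792458·10^8 m/s, 1 eV = 1.602176634·10^-19 J.)
Convert to SI: λ = 35.8 mm = 0.0358 m.
Since p = h/λ for a photon, p = 1.851·10^-32 kg·m/s.
Converting to eV/c: p = 3.463·10^-5 eV/c ≈ 3.46·10^-5 eV/c.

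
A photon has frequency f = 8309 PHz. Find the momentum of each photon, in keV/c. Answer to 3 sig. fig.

In SI units: f = 8309 PHz = 8.309 × 10^18 Hz.
For a photon p = hf/c, so p = 1.836 × 10^-23 kg·m/s.
Converting to keV/c: p = 34.36 keV/c ≈ 34.4 keV/c.

34.4 keV/c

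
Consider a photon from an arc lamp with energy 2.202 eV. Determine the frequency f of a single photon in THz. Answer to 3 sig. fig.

In SI units: E = 2.202 eV = 3.5280 × 10^-19 J.
The photon relation is f = E/h, giving f = 5.324 × 10^14 Hz.
Converting to THz: f = 532.4 THz ≈ 532 THz.

532 THz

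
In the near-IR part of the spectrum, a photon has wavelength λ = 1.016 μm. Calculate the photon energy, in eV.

1.22 eV

Take h = 6.62607015e-34 J·s, c = 2.99792458e8 m/s, 1 eV = 1.602176634e-19 J.
In SI units: λ = 1.016 μm = 1.016e-6 m.
Apply E = hc/λ: E = 1.955e-19 J.
Converting to eV: E = 1.220 eV ≈ 1.22 eV.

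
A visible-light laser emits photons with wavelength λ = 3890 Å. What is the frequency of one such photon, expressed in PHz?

In SI units: λ = 3890 Å = 3.89e-7 m.
Since f = c/λ for a photon, f = 7.707e14 Hz.
Converting to PHz: f = 0.7707 PHz ≈ 0.771 PHz.

0.771 PHz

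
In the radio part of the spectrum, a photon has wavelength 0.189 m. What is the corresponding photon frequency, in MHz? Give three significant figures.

Take c = 2.99792458e8 m/s.
The photon relation is f = c/λ, giving f = 1.586e9 Hz.
Converting to MHz: f = 1586 MHz ≈ 1590 MHz.

1590 MHz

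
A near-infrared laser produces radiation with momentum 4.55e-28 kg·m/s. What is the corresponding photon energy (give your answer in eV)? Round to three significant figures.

0.851 eV

Take c = 2.99792458e8 m/s, 1 eV = 1.602176634e-19 J.
Apply E = pc: E = 1.364e-19 J.
Converting to eV: E = 0.8514 eV ≈ 0.851 eV.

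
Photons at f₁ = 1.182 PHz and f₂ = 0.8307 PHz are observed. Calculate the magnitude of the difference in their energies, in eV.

Using E = hf: E₁ = 7.8320 × 10^-19 J, E₂ = 5.5043 × 10^-19 J.
|ΔE| = |7.8320 × 10^-19 − 5.5043 × 10^-19| = 2.33 × 10^-19 J = 1.45 eV.

1.45 eV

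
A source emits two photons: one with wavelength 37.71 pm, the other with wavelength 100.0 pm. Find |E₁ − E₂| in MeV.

Using E = hc/λ: E₁ = 5.2677e-15 J, E₂ = 1.9864e-15 J.
|ΔE| = |5.2677e-15 − 1.9864e-15| = 3.28e-15 J = 0.0205 MeV.

0.0205 MeV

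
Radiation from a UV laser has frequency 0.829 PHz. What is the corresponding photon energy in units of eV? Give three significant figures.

In SI units: f = 0.829 PHz = 8.29e14 Hz.
The photon relation is E = hf, giving E = 5.493e-19 J.
Converting to eV: E = 3.428 eV ≈ 3.43 eV.

3.43 eV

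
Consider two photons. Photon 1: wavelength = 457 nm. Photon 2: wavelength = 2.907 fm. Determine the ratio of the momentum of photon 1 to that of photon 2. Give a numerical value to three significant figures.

p_1 = 1.450e-27 kg·m/s (from wavelength = 457 nm, via p = h/λ).
p_2 = 2.279e-19 kg·m/s (from wavelength = 2.907 fm, via p = h/λ).
Ratio = 1.450e-27 / 2.279e-19 = 6.36e-9.

6.36e-9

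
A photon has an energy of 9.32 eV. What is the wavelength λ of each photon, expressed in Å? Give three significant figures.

Convert to SI: E = 9.32 eV = 1.4932e-18 J.
Since λ = hc/E for a photon, λ = 1.330e-7 m.
Converting to Å: λ = 1330 Å ≈ 1330 Å.

1330 Å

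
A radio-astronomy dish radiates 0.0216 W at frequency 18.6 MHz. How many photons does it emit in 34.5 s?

6.05e25 photons

Total energy: E_total = P·t = 0.0216 × 34.5 = 0.7452 J.
Per-photon energy: E = 1.232e-26 J.
N = E_total / E_photon = 6.05e25.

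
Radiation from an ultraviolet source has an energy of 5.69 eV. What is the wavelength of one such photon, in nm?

218 nm

Convert to SI: E = 5.69 eV = 9.1164e-19 J.
Since λ = hc/E for a photon, λ = 2.179e-7 m.
Converting to nm: λ = 217.9 nm ≈ 218 nm.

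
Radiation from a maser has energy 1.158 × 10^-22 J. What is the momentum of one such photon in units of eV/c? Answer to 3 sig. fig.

7.23 × 10^-4 eV/c

Use c = 2.99792458 × 10^8 m/s, 1 eV = 1.602176634 × 10^-19 J.
For a photon p = E/c, so p = 3.863 × 10^-31 kg·m/s.
Converting to eV/c: p = 7.228 × 10^-4 eV/c ≈ 7.23 × 10^-4 eV/c.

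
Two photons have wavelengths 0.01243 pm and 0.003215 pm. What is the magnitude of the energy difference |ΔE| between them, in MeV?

286 MeV

Using E = hc/λ: E₁ = 1.5981 × 10^-11 J, E₂ = 6.1787 × 10^-11 J.
|ΔE| = |1.5981 × 10^-11 − 6.1787 × 10^-11| = 4.58 × 10^-11 J = 286 MeV.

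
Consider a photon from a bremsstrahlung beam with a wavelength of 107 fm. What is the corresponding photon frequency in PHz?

2.80 × 10^6 PHz

(c = 2.99792458 × 10^8 m/s.)
Convert to SI: λ = 107 fm = 1.07 × 10^-13 m.
Since f = c/λ for a photon, f = 2.802 × 10^21 Hz.
Converting to PHz: f = 2.802 × 10^6 PHz ≈ 2.80 × 10^6 PHz.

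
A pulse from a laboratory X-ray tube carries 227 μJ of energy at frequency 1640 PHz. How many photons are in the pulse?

2.09·10^11 photons

Per-photon energy: E = 1.087·10^-15 J (from frequency = 1640 PHz).
N = E_total / E_photon = 2.27·10^-4 J / 1.087·10^-15 J = 2.09·10^11.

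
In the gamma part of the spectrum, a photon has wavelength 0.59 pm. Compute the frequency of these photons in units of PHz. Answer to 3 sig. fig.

5.08 × 10^5 PHz

Use c = 2.99792458 × 10^8 m/s.
In SI units: λ = 0.59 pm = 5.9 × 10^-13 m.
Apply f = c/λ: f = 5.081 × 10^20 Hz.
Converting to PHz: f = 508100 PHz ≈ 5.08 × 10^5 PHz.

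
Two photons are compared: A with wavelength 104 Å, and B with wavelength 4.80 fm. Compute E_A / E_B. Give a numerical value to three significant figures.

4.62e-7

E_A = 1.910e-17 J (from wavelength = 104 Å, via E = hc/λ).
E_B = 4.138e-11 J (from wavelength = 4.80 fm, via E = hc/λ).
Ratio = 1.910e-17 / 4.138e-11 = 4.62e-7.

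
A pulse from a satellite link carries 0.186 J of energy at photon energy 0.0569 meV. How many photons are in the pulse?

Per-photon energy: E = 9.116e-24 J (from energy = 0.0569 meV).
N = E_total / E_photon = 0.186 J / 9.116e-24 J = 2.04e22.

2.04e22 photons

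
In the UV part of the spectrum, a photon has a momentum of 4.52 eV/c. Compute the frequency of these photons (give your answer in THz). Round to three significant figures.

1090 THz

In SI units: p = 4.52 eV/c = 2.4156 × 10^-27 kg·m/s.
The photon relation is f = pc/h, giving f = 1.093 × 10^15 Hz.
Converting to THz: f = 1093 THz ≈ 1090 THz.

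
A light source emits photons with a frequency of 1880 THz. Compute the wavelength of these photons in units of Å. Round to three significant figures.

1590 Å

In SI units: f = 1880 THz = 1.88e15 Hz.
Since λ = c/f for a photon, λ = 1.595e-7 m.
Converting to Å: λ = 1595 Å ≈ 1590 Å.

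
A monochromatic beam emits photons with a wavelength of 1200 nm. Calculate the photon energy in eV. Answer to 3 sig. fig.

1.03 eV

Convert to SI: λ = 1200 nm = 1.2e-6 m.
Apply E = hc/λ: E = 1.655e-19 J.
Converting to eV: E = 1.033 eV ≈ 1.03 eV.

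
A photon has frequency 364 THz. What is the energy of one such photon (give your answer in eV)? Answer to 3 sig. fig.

Take h = 6.62607015 × 10^-34 J·s, 1 eV = 1.602176634 × 10^-19 J.
In SI units: f = 364 THz = 3.64 × 10^14 Hz.
Apply E = hf: E = 2.412 × 10^-19 J.
Converting to eV: E = 1.505 eV ≈ 1.51 eV.

1.51 eV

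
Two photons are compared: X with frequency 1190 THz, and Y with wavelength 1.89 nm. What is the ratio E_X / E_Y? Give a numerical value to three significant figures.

7.50e-3

E_X = 7.885e-19 J (from frequency = 1190 THz, via E = hf).
E_Y = 1.051e-16 J (from wavelength = 1.89 nm, via E = hc/λ).
Ratio = 7.885e-19 / 1.051e-16 = 7.50e-3.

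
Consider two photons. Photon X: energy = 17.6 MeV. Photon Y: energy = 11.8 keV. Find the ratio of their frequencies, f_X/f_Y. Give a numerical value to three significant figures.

1490

f_X = 4.256·10^21 Hz (from energy = 17.6 MeV, via f = E/h).
f_Y = 2.853·10^18 Hz (from energy = 11.8 keV, via f = E/h).
Ratio = 4.256·10^21 / 2.853·10^18 = 1490.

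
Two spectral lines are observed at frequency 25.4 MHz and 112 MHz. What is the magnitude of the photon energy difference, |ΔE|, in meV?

Using E = hf: E₁ = 1.683 × 10^-26 J, E₂ = 7.421 × 10^-26 J.
|ΔE| = |1.683 × 10^-26 − 7.421 × 10^-26| = 5.74 × 10^-26 J = 3.58 × 10^-4 meV.

3.58 × 10^-4 meV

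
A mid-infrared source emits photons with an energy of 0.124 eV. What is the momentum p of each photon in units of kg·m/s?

6.63e-29 kg·m/s

Use c = 2.99792458e8 m/s, 1 eV = 1.602176634e-19 J.
In SI units: E = 0.124 eV = 1.9867e-20 J.
For a photon p = E/c, so p = 6.627e-29 kg·m/s.
So p ≈ 6.63e-29 kg·m/s.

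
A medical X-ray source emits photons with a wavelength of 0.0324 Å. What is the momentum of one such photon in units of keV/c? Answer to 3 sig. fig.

Use h = 6.62607015 × 10^-34 J·s, c = 2.99792458 × 10^8 m/s, 1 eV = 1.602176634 × 10^-19 J.
Convert to SI: λ = 0.0324 Å = 3.24 × 10^-12 m.
For a photon p = h/λ, so p = 2.045 × 10^-22 kg·m/s.
Converting to keV/c: p = 382.7 keV/c ≈ 383 keV/c.

383 keV/c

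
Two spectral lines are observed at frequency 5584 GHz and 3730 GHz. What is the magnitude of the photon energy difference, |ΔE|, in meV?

Using E = hf: E₁ = 3.7000 × 10^-21 J, E₂ = 2.4715 × 10^-21 J.
|ΔE| = |3.7000 × 10^-21 − 2.4715 × 10^-21| = 1.23 × 10^-21 J = 7.67 meV.

7.67 meV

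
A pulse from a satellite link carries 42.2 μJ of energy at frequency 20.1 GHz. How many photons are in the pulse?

Per-photon energy: E = 1.332e-23 J (from frequency = 20.1 GHz).
N = E_total / E_photon = 4.22e-5 J / 1.332e-23 J = 3.17e18.

3.17e18 photons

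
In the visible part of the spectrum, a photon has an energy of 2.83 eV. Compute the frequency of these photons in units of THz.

684 THz

In SI units: E = 2.83 eV = 4.5342·10^-19 J.
Since f = E/h for a photon, f = 6.843·10^14 Hz.
Converting to THz: f = 684.3 THz ≈ 684 THz.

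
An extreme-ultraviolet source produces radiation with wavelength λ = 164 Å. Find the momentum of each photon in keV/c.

First convert: λ = 164 Å = 1.64 × 10^-8 m.
Since p = h/λ for a photon, p = 4.040 × 10^-26 kg·m/s.
Converting to keV/c: p = 0.07560 keV/c ≈ 0.0756 keV/c.

0.0756 keV/c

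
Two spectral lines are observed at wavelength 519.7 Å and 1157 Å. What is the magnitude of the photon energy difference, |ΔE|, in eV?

13.1 eV

Using E = hc/λ: E₁ = 3.8223 × 10^-18 J, E₂ = 1.7169 × 10^-18 J.
|ΔE| = |3.8223 × 10^-18 − 1.7169 × 10^-18| = 2.11 × 10^-18 J = 13.1 eV.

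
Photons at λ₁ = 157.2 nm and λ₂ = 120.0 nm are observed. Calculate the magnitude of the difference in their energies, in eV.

Using E = hc/λ: E₁ = 1.2636 × 10^-18 J, E₂ = 1.6554 × 10^-18 J.
|ΔE| = |1.2636 × 10^-18 − 1.6554 × 10^-18| = 3.92 × 10^-19 J = 2.44 eV.

2.44 eV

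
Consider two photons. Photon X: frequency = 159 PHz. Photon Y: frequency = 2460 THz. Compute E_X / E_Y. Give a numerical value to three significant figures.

E_X = 1.054e-16 J (from frequency = 159 PHz, via E = hf).
E_Y = 1.630e-18 J (from frequency = 2460 THz, via E = hf).
Ratio = 1.054e-16 / 1.630e-18 = 64.6.

64.6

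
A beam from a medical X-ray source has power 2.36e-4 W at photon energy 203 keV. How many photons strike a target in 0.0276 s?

Total energy: E_total = P·t = 2.36e-4 × 0.0276 = 6.514e-6 J.
Per-photon energy: E = 3.252e-14 J.
N = E_total / E_photon = 2.00e8.

2.00e8 photons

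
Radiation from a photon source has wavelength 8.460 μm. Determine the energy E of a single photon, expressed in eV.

0.147 eV

Use h = 6.62607015 × 10^-34 J·s, c = 2.99792458 × 10^8 m/s, 1 eV = 1.602176634 × 10^-19 J.
In SI units: λ = 8.460 μm = 8.460 × 10^-6 m.
Apply E = hc/λ: E = 2.348 × 10^-20 J.
Converting to eV: E = 0.1466 eV ≈ 0.147 eV.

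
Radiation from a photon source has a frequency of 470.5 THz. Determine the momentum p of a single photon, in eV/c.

1.95 eV/c

(h = 6.62607015 × 10^-34 J·s, c = 2.99792458 × 10^8 m/s, 1 eV = 1.602176634 × 10^-19 J.)
First convert: f = 470.5 THz = 4.705 × 10^14 Hz.
The photon relation is p = hf/c, giving p = 1.040 × 10^-27 kg·m/s.
Converting to eV/c: p = 1.946 eV/c ≈ 1.95 eV/c.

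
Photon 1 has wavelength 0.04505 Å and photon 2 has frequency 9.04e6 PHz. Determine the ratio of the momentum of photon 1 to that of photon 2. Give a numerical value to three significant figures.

7.36e-3

p_1 = 1.471e-22 kg·m/s (from wavelength = 0.04505 Å, via p = h/λ).
p_2 = 1.998e-20 kg·m/s (from frequency = 9.04e6 PHz, via p = hf/c).
Ratio = 1.471e-22 / 1.998e-20 = 7.36e-3.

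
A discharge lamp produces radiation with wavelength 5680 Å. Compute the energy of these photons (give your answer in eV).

2.18 eV

(h = 6.62607015e-34 J·s, c = 2.99792458e8 m/s, 1 eV = 1.602176634e-19 J.)
In SI units: λ = 5680 Å = 5.68e-7 m.
For a photon E = hc/λ, so E = 3.497e-19 J.
Converting to eV: E = 2.183 eV ≈ 2.18 eV.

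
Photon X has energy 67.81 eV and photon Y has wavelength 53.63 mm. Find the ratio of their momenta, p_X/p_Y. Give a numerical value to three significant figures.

2.93 × 10^6

p_X = 3.624 × 10^-26 kg·m/s (from energy = 67.81 eV, via p = E/c).
p_Y = 1.236 × 10^-32 kg·m/s (from wavelength = 53.63 mm, via p = h/λ).
Ratio = 3.624 × 10^-26 / 1.236 × 10^-32 = 2.93 × 10^6.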